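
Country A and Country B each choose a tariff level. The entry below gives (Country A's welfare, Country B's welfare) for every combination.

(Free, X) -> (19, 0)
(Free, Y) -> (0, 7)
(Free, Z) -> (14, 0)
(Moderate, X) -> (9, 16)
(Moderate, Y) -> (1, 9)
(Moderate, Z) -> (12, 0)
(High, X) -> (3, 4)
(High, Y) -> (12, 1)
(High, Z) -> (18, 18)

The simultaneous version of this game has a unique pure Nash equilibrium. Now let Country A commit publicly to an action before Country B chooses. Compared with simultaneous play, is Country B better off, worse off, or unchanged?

Work backward from Country B's decision.
- Free: Country B compares 0, 7, 0 and picks Y; Country A would get 0.
- Moderate: Country B compares 16, 9, 0 and picks X; Country A would get 9.
- High: Country B compares 4, 1, 18 and picks Z; Country A would get 18.
Maximizing over 0, 9, 18, Country A chooses High. Subgame-perfect outcome: (High, Z) with payoffs (18, 18).
For the simultaneous game, intersect best replies.
Country A's best replies: X→Free; Y→High; Z→High.
Country B's best replies: Free→Y; Moderate→X; High→Z.
The unique mutual best reply is (High, Z), giving (18, 18).
Country B earns 18 sequentially versus 18 at the Nash outcome: unchanged.

unchanged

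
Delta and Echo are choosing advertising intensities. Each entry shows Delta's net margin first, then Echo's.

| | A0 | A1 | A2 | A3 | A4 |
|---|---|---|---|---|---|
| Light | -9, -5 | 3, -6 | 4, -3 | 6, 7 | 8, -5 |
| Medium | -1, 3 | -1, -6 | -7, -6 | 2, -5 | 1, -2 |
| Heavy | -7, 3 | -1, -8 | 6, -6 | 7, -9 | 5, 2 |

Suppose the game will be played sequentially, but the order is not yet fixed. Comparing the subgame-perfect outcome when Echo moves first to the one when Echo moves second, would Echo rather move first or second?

second

If Delta leads: Echo's best replies are Light→A3, Medium→A0, Heavy→A0; Delta's induced payoffs 6, -1, -7; outcome (Light, A3), payoffs (6, 7).
If Echo leads: Delta's best replies are A0→Medium, A1→Light, A2→Heavy, A3→Heavy, A4→Light; Echo's induced payoffs 3, -6, -6, -9, -5; outcome (Medium, A0), payoffs (-1, 3).
Echo gets 3 moving first and 7 moving second, so Echo prefers to move second.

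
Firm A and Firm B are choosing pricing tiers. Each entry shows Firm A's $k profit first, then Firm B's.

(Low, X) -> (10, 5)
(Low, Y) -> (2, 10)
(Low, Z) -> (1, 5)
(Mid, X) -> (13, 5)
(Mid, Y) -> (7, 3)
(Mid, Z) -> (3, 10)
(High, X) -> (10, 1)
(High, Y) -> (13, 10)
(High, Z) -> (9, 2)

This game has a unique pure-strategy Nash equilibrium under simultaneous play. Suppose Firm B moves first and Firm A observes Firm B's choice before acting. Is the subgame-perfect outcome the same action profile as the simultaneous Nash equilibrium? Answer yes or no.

yes

Work backward from Firm A's decision.
- X: BR = Mid, leader payoff 5.
- Y: BR = High, leader payoff 10.
- Z: BR = High, leader payoff 2.
Maximizing over 5, 10, 2, Firm B chooses Y. Subgame-perfect outcome: (High, Y) with payoffs (13, 10).
Under simultaneous play:
Firm A's best replies: X→Mid; Y→High; Z→High.
Firm B's best replies: Low→Y; Mid→Z; High→Y.
Only (High, Y) has each player best-responding; Nash payoffs (13, 10).
Sequential outcome (High, Y) coincides with the Nash profile (High, Y).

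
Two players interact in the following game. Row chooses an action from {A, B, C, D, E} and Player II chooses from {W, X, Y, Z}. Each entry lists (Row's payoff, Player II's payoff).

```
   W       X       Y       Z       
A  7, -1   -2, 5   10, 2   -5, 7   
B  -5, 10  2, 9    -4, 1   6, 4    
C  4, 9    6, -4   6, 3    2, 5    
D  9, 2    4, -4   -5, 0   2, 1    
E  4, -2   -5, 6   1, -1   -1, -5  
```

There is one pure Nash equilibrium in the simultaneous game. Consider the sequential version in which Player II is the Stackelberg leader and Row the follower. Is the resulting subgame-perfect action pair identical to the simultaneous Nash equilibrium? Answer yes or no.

Backward induction with Player II moving first.
- W: Row compares 7, -5, 4, 9, 4 and picks D; Player II would get 2.
- X: Row compares -2, 2, 6, 4, -5 and picks C; Player II would get -4.
- Y: Row compares 10, -4, 6, -5, 1 and picks A; Player II would get 2.
- Z: Row compares -5, 6, 2, 2, -1 and picks B; Player II would get 4.
Player II's induced payoffs are 2, -4, 2, 4, so Player II commits to Z. Subgame-perfect outcome: (B, Z) with payoffs (6, 4).
Now find the simultaneous Nash equilibrium.
Row's best replies: W→D; X→C; Y→A; Z→B.
Player II's best replies: A→Z; B→W; C→W; D→W; E→X.
The unique mutual best reply is (D, W), giving (9, 2).
Sequential outcome (B, Z) differs from the Nash profile (D, W).

no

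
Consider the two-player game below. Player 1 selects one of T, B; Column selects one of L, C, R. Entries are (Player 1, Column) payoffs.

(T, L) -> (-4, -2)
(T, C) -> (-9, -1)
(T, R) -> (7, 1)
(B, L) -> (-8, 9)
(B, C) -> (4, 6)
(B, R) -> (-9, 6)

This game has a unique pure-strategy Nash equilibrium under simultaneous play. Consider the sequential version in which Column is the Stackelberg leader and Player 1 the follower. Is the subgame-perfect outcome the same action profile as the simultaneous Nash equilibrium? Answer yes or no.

no

Player 1 best-responds to each possible Column move:
- L → Player 1 plays T (best of -4, -8); Column gets -2.
- C → Player 1 plays B (best of -9, 4); Column gets 6.
- R → Player 1 plays T (best of 7, -9); Column gets 1.
Column's induced payoffs are -2, 6, 1, so Column commits to C. Subgame-perfect outcome: (B, C) with payoffs (4, 6).
Now find the simultaneous Nash equilibrium.
Player 1's best replies: L→T; C→B; R→T.
Column's best replies: T→R; B→L.
Only (T, R) has each player best-responding; Nash payoffs (7, 1).
Sequential outcome (B, C) differs from the Nash profile (T, R).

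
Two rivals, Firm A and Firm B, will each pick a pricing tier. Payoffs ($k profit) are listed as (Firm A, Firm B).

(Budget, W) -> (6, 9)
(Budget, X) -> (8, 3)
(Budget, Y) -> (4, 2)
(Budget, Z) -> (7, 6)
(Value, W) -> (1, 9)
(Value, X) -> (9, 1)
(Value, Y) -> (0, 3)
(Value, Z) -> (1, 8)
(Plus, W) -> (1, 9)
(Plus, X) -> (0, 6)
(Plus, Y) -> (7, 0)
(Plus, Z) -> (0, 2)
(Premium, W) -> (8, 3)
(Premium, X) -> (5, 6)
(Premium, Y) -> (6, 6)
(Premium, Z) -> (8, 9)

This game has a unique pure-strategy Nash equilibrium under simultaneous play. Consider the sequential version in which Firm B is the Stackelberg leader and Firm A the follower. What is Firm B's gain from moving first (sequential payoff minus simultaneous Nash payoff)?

0

Work backward from Firm A's decision.
- W → Firm A plays Premium (best of 6, 1, 1, 8); Firm B gets 3.
- X → Firm A plays Value (best of 8, 9, 0, 5); Firm B gets 1.
- Y → Firm A plays Plus (best of 4, 0, 7, 6); Firm B gets 0.
- Z → Firm A plays Premium (best of 7, 1, 0, 8); Firm B gets 9.
Among 3, 1, 0, 9, the best is 9 at Z. Subgame-perfect outcome: (Premium, Z) with payoffs (8, 9).
Under simultaneous play:
Firm A's best replies: W→Premium; X→Value; Y→Plus; Z→Premium.
Firm B's best replies: Budget→W; Value→W; Plus→W; Premium→Z.
The unique mutual best reply is (Premium, Z), giving (8, 9).
Firm B's commitment gain: 9 − 9 = 0.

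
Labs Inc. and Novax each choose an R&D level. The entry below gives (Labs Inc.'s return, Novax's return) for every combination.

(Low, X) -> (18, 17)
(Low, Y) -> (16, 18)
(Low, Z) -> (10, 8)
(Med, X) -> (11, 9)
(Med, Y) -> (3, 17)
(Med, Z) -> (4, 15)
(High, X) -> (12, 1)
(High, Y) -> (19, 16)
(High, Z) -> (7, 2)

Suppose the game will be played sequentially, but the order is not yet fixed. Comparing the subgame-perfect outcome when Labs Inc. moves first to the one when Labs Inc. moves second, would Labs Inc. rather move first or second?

first

If Labs Inc. leads: Novax's best replies are Low→Y, Med→Y, High→Y; Labs Inc.'s induced payoffs 16, 3, 19; outcome (High, Y), payoffs (19, 16).
If Novax leads: Labs Inc.'s best replies are X→Low, Y→High, Z→Low; Novax's induced payoffs 17, 16, 8; outcome (Low, X), payoffs (18, 17).
Labs Inc. gets 19 moving first and 18 moving second, so Labs Inc. prefers to move first.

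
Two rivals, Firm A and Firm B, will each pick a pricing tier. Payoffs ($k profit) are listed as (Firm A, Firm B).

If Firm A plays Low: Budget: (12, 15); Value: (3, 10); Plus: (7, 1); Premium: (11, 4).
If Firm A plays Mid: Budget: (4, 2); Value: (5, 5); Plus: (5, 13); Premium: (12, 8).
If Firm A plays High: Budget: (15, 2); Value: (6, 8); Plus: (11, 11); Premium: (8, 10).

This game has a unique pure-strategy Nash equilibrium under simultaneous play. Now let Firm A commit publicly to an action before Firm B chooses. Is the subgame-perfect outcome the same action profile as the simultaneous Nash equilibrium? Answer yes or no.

Work backward from Firm B's decision.
- Low: BR = Budget, leader payoff 12.
- Mid: BR = Plus, leader payoff 5.
- High: BR = Plus, leader payoff 11.
Firm A's induced payoffs are 12, 5, 11, so Firm A commits to Low. Subgame-perfect outcome: (Low, Budget) with payoffs (12, 15).
For the simultaneous game, intersect best replies.
Firm A's best replies: Budget→High; Value→High; Plus→High; Premium→Mid.
Firm B's best replies: Low→Budget; Mid→Plus; High→Plus.
The unique mutual best reply is (High, Plus), giving (11, 11).
Sequential outcome (Low, Budget) differs from the Nash profile (High, Plus).

no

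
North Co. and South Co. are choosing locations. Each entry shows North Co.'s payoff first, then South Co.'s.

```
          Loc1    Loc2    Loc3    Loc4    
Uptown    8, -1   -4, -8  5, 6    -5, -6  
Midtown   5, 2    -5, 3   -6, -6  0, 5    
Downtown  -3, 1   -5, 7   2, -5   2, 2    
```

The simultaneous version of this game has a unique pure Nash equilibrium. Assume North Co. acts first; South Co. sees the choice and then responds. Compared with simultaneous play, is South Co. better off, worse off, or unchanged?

Solve by backward induction (North Co. leads).
- Uptown: South Co. compares -1, -8, 6, -6 and picks Loc3; North Co. would get 5.
- Midtown: South Co. compares 2, 3, -6, 5 and picks Loc4; North Co. would get 0.
- Downtown: South Co. compares 1, 7, -5, 2 and picks Loc2; North Co. would get -5.
North Co.'s induced payoffs are 5, 0, -5, so North Co. commits to Uptown. Subgame-perfect outcome: (Uptown, Loc3) with payoffs (5, 6).
Under simultaneous play:
North Co.'s best replies: Loc1→Uptown; Loc2→Uptown; Loc3→Uptown; Loc4→Downtown.
South Co.'s best replies: Uptown→Loc3; Midtown→Loc4; Downtown→Loc2.
The unique mutual best reply is (Uptown, Loc3), giving (5, 6).
South Co. earns 6 sequentially versus 6 at the Nash outcome: unchanged.

unchanged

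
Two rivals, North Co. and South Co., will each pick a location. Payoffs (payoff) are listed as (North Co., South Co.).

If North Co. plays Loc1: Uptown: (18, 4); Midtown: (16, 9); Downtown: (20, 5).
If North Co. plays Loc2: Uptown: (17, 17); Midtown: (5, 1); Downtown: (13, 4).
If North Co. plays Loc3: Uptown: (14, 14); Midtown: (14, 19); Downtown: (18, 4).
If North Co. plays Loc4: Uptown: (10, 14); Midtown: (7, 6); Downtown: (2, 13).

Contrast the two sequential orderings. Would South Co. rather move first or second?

If North Co. leads: South Co.'s best replies are Loc1→Midtown, Loc2→Uptown, Loc3→Midtown, Loc4→Uptown; North Co.'s induced payoffs 16, 17, 14, 10; outcome (Loc2, Uptown), payoffs (17, 17).
If South Co. leads: North Co.'s best replies are Uptown→Loc1, Midtown→Loc1, Downtown→Loc1; South Co.'s induced payoffs 4, 9, 5; outcome (Loc1, Midtown), payoffs (16, 9).
South Co. gets 9 moving first and 17 moving second, so South Co. prefers to move second.

second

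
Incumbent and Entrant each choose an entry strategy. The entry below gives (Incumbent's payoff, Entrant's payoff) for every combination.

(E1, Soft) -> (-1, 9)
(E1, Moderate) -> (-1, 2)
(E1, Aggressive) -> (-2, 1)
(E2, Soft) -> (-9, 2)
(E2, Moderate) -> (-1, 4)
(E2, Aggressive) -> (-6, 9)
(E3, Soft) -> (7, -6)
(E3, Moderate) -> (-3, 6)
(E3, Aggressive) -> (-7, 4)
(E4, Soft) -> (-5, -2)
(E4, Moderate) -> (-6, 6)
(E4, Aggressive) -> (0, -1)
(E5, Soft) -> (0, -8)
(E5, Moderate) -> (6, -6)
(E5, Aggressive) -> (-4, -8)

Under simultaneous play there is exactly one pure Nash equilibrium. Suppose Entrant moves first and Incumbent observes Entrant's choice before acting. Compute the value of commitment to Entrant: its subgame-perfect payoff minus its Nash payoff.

Work backward from Incumbent's decision.
- Soft → Incumbent plays E3 (best of -1, -9, 7, -5, 0); Entrant gets -6.
- Moderate → Incumbent plays E5 (best of -1, -1, -3, -6, 6); Entrant gets -6.
- Aggressive → Incumbent plays E4 (best of -2, -6, -7, 0, -4); Entrant gets -1.
Among -6, -6, -1, the best is -1 at Aggressive. Subgame-perfect outcome: (E4, Aggressive) with payoffs (0, -1).
Under simultaneous play:
Incumbent's best replies: Soft→E3; Moderate→E5; Aggressive→E4.
Entrant's best replies: E1→Soft; E2→Aggressive; E3→Moderate; E4→Moderate; E5→Moderate.
Only (E5, Moderate) has each player best-responding; Nash payoffs (6, -6).
Entrant's commitment gain: -1 − -6 = 5.

5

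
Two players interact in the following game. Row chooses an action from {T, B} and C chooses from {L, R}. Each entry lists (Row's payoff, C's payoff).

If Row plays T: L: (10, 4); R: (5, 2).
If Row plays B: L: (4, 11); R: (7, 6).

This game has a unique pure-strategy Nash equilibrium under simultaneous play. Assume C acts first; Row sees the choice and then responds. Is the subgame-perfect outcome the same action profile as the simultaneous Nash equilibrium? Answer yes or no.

no

Work backward from Row's decision.
- L → Row plays T (best of 10, 4); C gets 4.
- R → Row plays B (best of 5, 7); C gets 6.
Maximizing over 4, 6, C chooses R. Subgame-perfect outcome: (B, R) with payoffs (7, 6).
Now find the simultaneous Nash equilibrium.
Row's best replies: L→T; R→B.
C's best replies: T→L; B→L.
The unique mutual best reply is (T, L), giving (10, 4).
Sequential outcome (B, R) differs from the Nash profile (T, L).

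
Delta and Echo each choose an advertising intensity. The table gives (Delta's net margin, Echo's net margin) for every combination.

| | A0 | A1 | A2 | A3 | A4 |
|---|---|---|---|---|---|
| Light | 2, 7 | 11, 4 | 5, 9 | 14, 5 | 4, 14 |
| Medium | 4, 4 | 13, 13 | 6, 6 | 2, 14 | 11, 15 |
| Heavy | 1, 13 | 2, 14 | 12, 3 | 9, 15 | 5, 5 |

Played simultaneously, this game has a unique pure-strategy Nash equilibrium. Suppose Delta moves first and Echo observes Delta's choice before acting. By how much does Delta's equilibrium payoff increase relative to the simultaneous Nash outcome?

0

Backward induction with Delta moving first.
- Light → Echo plays A4 (best of 7, 4, 9, 5, 14); Delta gets 4.
- Medium → Echo plays A4 (best of 4, 13, 6, 14, 15); Delta gets 11.
- Heavy → Echo plays A3 (best of 13, 14, 3, 15, 5); Delta gets 9.
Maximizing over 4, 11, 9, Delta chooses Medium. Subgame-perfect outcome: (Medium, A4) with payoffs (11, 15).
For the simultaneous game, intersect best replies.
Delta's best replies: A0→Medium; A1→Medium; A2→Heavy; A3→Light; A4→Medium.
Echo's best replies: Light→A4; Medium→A4; Heavy→A3.
The unique mutual best reply is (Medium, A4), giving (11, 15).
Delta's commitment gain: 11 − 11 = 0.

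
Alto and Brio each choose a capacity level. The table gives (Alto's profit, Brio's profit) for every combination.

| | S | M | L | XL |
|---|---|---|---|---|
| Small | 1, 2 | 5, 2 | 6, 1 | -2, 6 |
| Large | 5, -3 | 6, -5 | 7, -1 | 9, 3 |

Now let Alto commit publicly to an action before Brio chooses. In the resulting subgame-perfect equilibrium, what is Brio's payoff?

3

Brio best-responds to each possible Alto move:
- Small: Brio compares 2, 2, 1, 6 and picks XL; Alto would get -2.
- Large: Brio compares -3, -5, -1, 3 and picks XL; Alto would get 9.
Alto's induced payoffs are -2, 9, so Alto commits to Large. Subgame-perfect outcome: (Large, XL) with payoffs (9, 3).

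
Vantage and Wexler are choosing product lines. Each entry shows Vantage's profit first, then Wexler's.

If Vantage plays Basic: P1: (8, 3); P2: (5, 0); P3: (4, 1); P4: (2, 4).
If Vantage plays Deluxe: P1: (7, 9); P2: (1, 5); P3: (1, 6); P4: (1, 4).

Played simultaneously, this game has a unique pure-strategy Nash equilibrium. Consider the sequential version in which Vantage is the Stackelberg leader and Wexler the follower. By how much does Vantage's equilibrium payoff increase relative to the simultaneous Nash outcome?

5

Work backward from Wexler's decision.
- Basic: Wexler compares 3, 0, 1, 4 and picks P4; Vantage would get 2.
- Deluxe: Wexler compares 9, 5, 6, 4 and picks P1; Vantage would get 7.
Maximizing over 2, 7, Vantage chooses Deluxe. Subgame-perfect outcome: (Deluxe, P1) with payoffs (7, 9).
Now find the simultaneous Nash equilibrium.
Vantage's best replies: P1→Basic; P2→Basic; P3→Basic; P4→Basic.
Wexler's best replies: Basic→P4; Deluxe→P1.
Only (Basic, P4) has each player best-responding; Nash payoffs (2, 4).
Vantage's commitment gain: 7 − 2 = 5.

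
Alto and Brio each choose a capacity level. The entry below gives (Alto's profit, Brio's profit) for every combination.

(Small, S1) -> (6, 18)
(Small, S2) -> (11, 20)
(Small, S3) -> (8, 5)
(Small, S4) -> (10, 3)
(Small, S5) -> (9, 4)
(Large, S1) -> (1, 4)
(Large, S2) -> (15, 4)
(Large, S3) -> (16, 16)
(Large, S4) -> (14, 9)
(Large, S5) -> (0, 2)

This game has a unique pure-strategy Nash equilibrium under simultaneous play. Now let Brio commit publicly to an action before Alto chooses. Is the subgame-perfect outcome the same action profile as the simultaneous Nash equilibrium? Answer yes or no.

Alto best-responds to each possible Brio move:
- S1: Alto compares 6, 1 and picks Small; Brio would get 18.
- S2: Alto compares 11, 15 and picks Large; Brio would get 4.
- S3: Alto compares 8, 16 and picks Large; Brio would get 16.
- S4: Alto compares 10, 14 and picks Large; Brio would get 9.
- S5: Alto compares 9, 0 and picks Small; Brio would get 4.
Among 18, 4, 16, 9, 4, the best is 18 at S1. Subgame-perfect outcome: (Small, S1) with payoffs (6, 18).
For the simultaneous game, intersect best replies.
Alto's best replies: S1→Small; S2→Large; S3→Large; S4→Large; S5→Small.
Brio's best replies: Small→S2; Large→S3.
The unique mutual best reply is (Large, S3), giving (16, 16).
Sequential outcome (Small, S1) differs from the Nash profile (Large, S3).

no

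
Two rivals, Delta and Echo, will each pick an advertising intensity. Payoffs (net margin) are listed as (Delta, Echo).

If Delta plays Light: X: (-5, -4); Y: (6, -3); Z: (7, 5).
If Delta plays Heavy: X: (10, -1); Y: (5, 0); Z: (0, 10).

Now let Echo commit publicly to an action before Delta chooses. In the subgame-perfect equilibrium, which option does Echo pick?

Delta best-responds to each possible Echo move:
- X: Delta compares -5, 10 and picks Heavy; Echo would get -1.
- Y: Delta compares 6, 5 and picks Light; Echo would get -3.
- Z: Delta compares 7, 0 and picks Light; Echo would get 5.
Maximizing over -1, -3, 5, Echo chooses Z. Subgame-perfect outcome: (Light, Z) with payoffs (7, 5).

Z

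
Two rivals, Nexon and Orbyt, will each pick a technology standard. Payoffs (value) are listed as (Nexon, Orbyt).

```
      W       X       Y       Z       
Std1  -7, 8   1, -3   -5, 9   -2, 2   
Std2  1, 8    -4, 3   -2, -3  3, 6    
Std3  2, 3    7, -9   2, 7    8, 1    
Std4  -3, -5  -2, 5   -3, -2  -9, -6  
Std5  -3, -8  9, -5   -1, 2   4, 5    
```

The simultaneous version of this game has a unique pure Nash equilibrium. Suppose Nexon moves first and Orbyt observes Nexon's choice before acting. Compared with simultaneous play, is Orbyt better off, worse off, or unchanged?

Work backward from Orbyt's decision.
- Std1 → Orbyt plays Y (best of 8, -3, 9, 2); Nexon gets -5.
- Std2 → Orbyt plays W (best of 8, 3, -3, 6); Nexon gets 1.
- Std3 → Orbyt plays Y (best of 3, -9, 7, 1); Nexon gets 2.
- Std4 → Orbyt plays X (best of -5, 5, -2, -6); Nexon gets -2.
- Std5 → Orbyt plays Z (best of -8, -5, 2, 5); Nexon gets 4.
Maximizing over -5, 1, 2, -2, 4, Nexon chooses Std5. Subgame-perfect outcome: (Std5, Z) with payoffs (4, 5).
Under simultaneous play:
Nexon's best replies: W→Std3; X→Std5; Y→Std3; Z→Std3.
Orbyt's best replies: Std1→Y; Std2→W; Std3→Y; Std4→X; Std5→Z.
The unique mutual best reply is (Std3, Y), giving (2, 7).
Orbyt earns 5 sequentially versus 7 at the Nash outcome: worse off.

worse off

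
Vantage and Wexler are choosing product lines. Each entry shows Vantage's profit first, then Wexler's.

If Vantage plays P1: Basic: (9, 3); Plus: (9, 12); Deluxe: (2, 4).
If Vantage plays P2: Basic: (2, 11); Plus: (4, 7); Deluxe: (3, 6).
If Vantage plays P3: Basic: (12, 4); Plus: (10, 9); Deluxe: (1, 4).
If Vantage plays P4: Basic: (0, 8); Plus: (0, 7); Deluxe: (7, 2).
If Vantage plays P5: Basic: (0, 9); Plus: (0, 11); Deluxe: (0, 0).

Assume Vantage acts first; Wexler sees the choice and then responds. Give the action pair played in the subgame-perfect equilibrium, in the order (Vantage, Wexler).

Solve by backward induction (Vantage leads).
- P1: BR = Plus, leader payoff 9.
- P2: BR = Basic, leader payoff 2.
- P3: BR = Plus, leader payoff 10.
- P4: BR = Basic, leader payoff 0.
- P5: BR = Plus, leader payoff 0.
Maximizing over 9, 2, 10, 0, 0, Vantage chooses P3. Subgame-perfect outcome: (P3, Plus) with payoffs (10, 9).

(P3, Plus)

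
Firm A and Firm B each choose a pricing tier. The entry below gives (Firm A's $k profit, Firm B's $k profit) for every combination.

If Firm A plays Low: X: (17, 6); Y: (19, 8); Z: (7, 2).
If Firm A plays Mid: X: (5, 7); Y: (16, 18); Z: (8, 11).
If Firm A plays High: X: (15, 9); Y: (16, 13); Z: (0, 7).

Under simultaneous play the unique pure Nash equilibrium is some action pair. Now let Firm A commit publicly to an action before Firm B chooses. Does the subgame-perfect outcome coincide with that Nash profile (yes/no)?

yes

Solve by backward induction (Firm A leads).
- Low: BR = Y, leader payoff 19.
- Mid: BR = Y, leader payoff 16.
- High: BR = Y, leader payoff 16.
Among 19, 16, 16, the best is 19 at Low. Subgame-perfect outcome: (Low, Y) with payoffs (19, 8).
Now find the simultaneous Nash equilibrium.
Firm A's best replies: X→Low; Y→Low; Z→Mid.
Firm B's best replies: Low→Y; Mid→Y; High→Y.
The unique mutual best reply is (Low, Y), giving (19, 8).
Sequential outcome (Low, Y) coincides with the Nash profile (Low, Y).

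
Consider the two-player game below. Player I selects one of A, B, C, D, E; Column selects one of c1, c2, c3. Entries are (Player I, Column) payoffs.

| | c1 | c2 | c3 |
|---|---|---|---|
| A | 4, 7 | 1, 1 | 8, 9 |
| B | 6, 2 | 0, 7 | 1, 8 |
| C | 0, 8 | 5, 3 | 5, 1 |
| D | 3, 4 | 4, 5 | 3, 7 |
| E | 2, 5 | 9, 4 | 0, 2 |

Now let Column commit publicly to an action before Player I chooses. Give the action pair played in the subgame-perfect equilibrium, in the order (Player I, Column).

Solve by backward induction (Column leads).
- c1: BR = B, leader payoff 2.
- c2: BR = E, leader payoff 4.
- c3: BR = A, leader payoff 9.
Among 2, 4, 9, the best is 9 at c3. Subgame-perfect outcome: (A, c3) with payoffs (8, 9).

(A, c3)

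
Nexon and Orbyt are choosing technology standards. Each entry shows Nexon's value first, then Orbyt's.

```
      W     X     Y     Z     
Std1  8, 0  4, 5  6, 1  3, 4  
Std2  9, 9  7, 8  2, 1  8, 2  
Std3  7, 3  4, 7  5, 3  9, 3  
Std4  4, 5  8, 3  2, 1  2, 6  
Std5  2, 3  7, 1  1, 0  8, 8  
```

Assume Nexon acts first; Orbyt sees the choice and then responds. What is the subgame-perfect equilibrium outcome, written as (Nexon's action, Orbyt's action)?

(Std2, W)

Orbyt best-responds to each possible Nexon move:
- Std1 → Orbyt plays X (best of 0, 5, 1, 4); Nexon gets 4.
- Std2 → Orbyt plays W (best of 9, 8, 1, 2); Nexon gets 9.
- Std3 → Orbyt plays X (best of 3, 7, 3, 3); Nexon gets 4.
- Std4 → Orbyt plays Z (best of 5, 3, 1, 6); Nexon gets 2.
- Std5 → Orbyt plays Z (best of 3, 1, 0, 8); Nexon gets 8.
Maximizing over 4, 9, 4, 2, 8, Nexon chooses Std2. Subgame-perfect outcome: (Std2, W) with payoffs (9, 9).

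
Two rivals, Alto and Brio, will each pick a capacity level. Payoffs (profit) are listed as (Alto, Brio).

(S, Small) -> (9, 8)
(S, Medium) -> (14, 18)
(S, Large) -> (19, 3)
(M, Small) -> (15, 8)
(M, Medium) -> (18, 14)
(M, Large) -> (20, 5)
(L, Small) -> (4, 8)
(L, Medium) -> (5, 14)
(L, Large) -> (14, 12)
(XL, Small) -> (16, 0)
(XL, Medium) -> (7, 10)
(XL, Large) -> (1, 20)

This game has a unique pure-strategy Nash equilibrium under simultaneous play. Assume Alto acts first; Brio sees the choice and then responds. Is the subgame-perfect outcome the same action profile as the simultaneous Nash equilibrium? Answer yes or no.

Solve by backward induction (Alto leads).
- S: BR = Medium, leader payoff 14.
- M: BR = Medium, leader payoff 18.
- L: BR = Medium, leader payoff 5.
- XL: BR = Large, leader payoff 1.
Alto's induced payoffs are 14, 18, 5, 1, so Alto commits to M. Subgame-perfect outcome: (M, Medium) with payoffs (18, 14).
Now find the simultaneous Nash equilibrium.
Alto's best replies: Small→XL; Medium→M; Large→M.
Brio's best replies: S→Medium; M→Medium; L→Medium; XL→Large.
The unique mutual best reply is (M, Medium), giving (18, 14).
Sequential outcome (M, Medium) coincides with the Nash profile (M, Medium).

yes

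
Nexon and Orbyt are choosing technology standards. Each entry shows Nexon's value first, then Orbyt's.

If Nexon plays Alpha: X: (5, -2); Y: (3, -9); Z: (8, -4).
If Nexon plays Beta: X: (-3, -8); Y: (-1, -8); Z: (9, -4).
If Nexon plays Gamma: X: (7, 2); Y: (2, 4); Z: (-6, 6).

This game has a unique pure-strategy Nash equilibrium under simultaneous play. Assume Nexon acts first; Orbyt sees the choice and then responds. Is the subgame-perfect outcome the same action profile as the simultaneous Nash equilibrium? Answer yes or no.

Orbyt best-responds to each possible Nexon move:
- Alpha → Orbyt plays X (best of -2, -9, -4); Nexon gets 5.
- Beta → Orbyt plays Z (best of -8, -8, -4); Nexon gets 9.
- Gamma → Orbyt plays Z (best of 2, 4, 6); Nexon gets -6.
Among 5, 9, -6, the best is 9 at Beta. Subgame-perfect outcome: (Beta, Z) with payoffs (9, -4).
Under simultaneous play:
Nexon's best replies: X→Gamma; Y→Alpha; Z→Beta.
Orbyt's best replies: Alpha→X; Beta→Z; Gamma→Z.
The unique mutual best reply is (Beta, Z), giving (9, -4).
Sequential outcome (Beta, Z) coincides with the Nash profile (Beta, Z).

yes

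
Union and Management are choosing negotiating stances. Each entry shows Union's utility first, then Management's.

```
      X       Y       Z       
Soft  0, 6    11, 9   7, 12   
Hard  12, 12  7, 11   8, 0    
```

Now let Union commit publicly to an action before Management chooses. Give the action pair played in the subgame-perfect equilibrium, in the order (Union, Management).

Work backward from Management's decision.
- Soft: Management compares 6, 9, 12 and picks Z; Union would get 7.
- Hard: Management compares 12, 11, 0 and picks X; Union would get 12.
Maximizing over 7, 12, Union chooses Hard. Subgame-perfect outcome: (Hard, X) with payoffs (12, 12).

(Hard, X)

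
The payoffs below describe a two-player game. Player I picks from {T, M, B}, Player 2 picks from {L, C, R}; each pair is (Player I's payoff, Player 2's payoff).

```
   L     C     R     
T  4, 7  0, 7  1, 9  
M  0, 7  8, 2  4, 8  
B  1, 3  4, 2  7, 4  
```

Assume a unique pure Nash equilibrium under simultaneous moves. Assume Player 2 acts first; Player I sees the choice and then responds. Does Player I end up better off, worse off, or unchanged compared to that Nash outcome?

Work backward from Player I's decision.
- L: Player I compares 4, 0, 1 and picks T; Player 2 would get 7.
- C: Player I compares 0, 8, 4 and picks M; Player 2 would get 2.
- R: Player I compares 1, 4, 7 and picks B; Player 2 would get 4.
Player 2's induced payoffs are 7, 2, 4, so Player 2 commits to L. Subgame-perfect outcome: (T, L) with payoffs (4, 7).
Now find the simultaneous Nash equilibrium.
Player I's best replies: L→T; C→M; R→B.
Player 2's best replies: T→R; M→R; B→R.
Only (B, R) has each player best-responding; Nash payoffs (7, 4).
Player I earns 4 sequentially versus 7 at the Nash outcome: worse off.

worse off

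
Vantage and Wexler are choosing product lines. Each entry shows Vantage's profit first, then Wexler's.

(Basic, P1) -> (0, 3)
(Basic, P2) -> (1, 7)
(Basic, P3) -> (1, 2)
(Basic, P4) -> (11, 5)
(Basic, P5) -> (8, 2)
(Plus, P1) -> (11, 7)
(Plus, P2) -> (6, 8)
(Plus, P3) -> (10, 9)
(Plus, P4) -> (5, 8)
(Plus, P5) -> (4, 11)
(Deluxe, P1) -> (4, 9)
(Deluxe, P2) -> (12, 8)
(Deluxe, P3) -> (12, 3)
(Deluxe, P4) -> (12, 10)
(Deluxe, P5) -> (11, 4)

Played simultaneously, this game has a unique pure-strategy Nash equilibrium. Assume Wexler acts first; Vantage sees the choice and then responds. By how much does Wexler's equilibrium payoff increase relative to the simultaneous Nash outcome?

0

Solve by backward induction (Wexler leads).
- P1: Vantage compares 0, 11, 4 and picks Plus; Wexler would get 7.
- P2: Vantage compares 1, 6, 12 and picks Deluxe; Wexler would get 8.
- P3: Vantage compares 1, 10, 12 and picks Deluxe; Wexler would get 3.
- P4: Vantage compares 11, 5, 12 and picks Deluxe; Wexler would get 10.
- P5: Vantage compares 8, 4, 11 and picks Deluxe; Wexler would get 4.
Among 7, 8, 3, 10, 4, the best is 10 at P4. Subgame-perfect outcome: (Deluxe, P4) with payoffs (12, 10).
Now find the simultaneous Nash equilibrium.
Vantage's best replies: P1→Plus; P2→Deluxe; P3→Deluxe; P4→Deluxe; P5→Deluxe.
Wexler's best replies: Basic→P2; Plus→P5; Deluxe→P4.
Only (Deluxe, P4) has each player best-responding; Nash payoffs (12, 10).
Wexler's commitment gain: 10 − 10 = 0.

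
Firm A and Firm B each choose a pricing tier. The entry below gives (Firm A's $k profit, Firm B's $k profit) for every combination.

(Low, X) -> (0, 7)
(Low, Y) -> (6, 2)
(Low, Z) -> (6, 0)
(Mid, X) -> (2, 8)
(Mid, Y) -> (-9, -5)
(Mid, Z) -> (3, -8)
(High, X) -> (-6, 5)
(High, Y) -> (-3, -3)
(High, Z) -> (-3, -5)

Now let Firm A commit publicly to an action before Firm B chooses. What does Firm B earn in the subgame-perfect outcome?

Backward induction with Firm A moving first.
- Low: Firm B compares 7, 2, 0 and picks X; Firm A would get 0.
- Mid: Firm B compares 8, -5, -8 and picks X; Firm A would get 2.
- High: Firm B compares 5, -3, -5 and picks X; Firm A would get -6.
Firm A's induced payoffs are 0, 2, -6, so Firm A commits to Mid. Subgame-perfect outcome: (Mid, X) with payoffs (2, 8).

8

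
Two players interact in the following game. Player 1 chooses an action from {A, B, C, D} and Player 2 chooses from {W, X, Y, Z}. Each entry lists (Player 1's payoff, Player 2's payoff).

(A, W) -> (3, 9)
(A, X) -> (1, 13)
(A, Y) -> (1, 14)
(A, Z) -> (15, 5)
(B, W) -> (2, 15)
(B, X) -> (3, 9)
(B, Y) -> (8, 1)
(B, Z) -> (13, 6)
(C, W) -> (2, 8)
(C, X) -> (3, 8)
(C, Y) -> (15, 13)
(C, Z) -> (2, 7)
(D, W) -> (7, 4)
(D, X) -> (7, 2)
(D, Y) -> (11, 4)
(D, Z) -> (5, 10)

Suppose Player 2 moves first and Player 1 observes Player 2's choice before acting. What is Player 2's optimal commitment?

Y

Solve by backward induction (Player 2 leads).
- W → Player 1 plays D (best of 3, 2, 2, 7); Player 2 gets 4.
- X → Player 1 plays D (best of 1, 3, 3, 7); Player 2 gets 2.
- Y → Player 1 plays C (best of 1, 8, 15, 11); Player 2 gets 13.
- Z → Player 1 plays A (best of 15, 13, 2, 5); Player 2 gets 5.
Player 2's induced payoffs are 4, 2, 13, 5, so Player 2 commits to Y. Subgame-perfect outcome: (C, Y) with payoffs (15, 13).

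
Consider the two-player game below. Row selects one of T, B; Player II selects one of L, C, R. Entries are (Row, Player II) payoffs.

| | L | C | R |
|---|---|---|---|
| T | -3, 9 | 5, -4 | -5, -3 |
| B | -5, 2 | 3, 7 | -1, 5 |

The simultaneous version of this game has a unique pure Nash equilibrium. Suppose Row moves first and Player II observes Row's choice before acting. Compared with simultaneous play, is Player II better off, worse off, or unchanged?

worse off

Solve by backward induction (Row leads).
- T: Player II compares 9, -4, -3 and picks L; Row would get -3.
- B: Player II compares 2, 7, 5 and picks C; Row would get 3.
Among -3, 3, the best is 3 at B. Subgame-perfect outcome: (B, C) with payoffs (3, 7).
Under simultaneous play:
Row's best replies: L→T; C→T; R→B.
Player II's best replies: T→L; B→C.
The unique mutual best reply is (T, L), giving (-3, 9).
Player II earns 7 sequentially versus 9 at the Nash outcome: worse off.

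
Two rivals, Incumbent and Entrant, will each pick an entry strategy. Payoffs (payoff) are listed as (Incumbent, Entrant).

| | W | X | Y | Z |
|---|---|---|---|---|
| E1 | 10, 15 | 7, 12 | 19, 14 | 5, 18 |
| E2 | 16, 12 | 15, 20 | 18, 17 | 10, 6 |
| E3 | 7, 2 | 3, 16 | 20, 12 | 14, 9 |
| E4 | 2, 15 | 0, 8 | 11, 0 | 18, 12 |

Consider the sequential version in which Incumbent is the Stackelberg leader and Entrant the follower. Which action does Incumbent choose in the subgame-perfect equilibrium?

Backward induction with Incumbent moving first.
- E1: BR = Z, leader payoff 5.
- E2: BR = X, leader payoff 15.
- E3: BR = X, leader payoff 3.
- E4: BR = W, leader payoff 2.
Incumbent's induced payoffs are 5, 15, 3, 2, so Incumbent commits to E2. Subgame-perfect outcome: (E2, X) with payoffs (15, 20).

E2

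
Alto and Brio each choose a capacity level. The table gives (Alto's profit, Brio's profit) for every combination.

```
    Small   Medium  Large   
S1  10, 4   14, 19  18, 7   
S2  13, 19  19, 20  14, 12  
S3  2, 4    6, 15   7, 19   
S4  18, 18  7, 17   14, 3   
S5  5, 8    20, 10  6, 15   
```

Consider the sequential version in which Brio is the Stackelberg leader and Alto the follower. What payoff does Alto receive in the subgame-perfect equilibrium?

Solve by backward induction (Brio leads).
- Small: Alto compares 10, 13, 2, 18, 5 and picks S4; Brio would get 18.
- Medium: Alto compares 14, 19, 6, 7, 20 and picks S5; Brio would get 10.
- Large: Alto compares 18, 14, 7, 14, 6 and picks S1; Brio would get 7.
Brio's induced payoffs are 18, 10, 7, so Brio commits to Small. Subgame-perfect outcome: (S4, Small) with payoffs (18, 18).

18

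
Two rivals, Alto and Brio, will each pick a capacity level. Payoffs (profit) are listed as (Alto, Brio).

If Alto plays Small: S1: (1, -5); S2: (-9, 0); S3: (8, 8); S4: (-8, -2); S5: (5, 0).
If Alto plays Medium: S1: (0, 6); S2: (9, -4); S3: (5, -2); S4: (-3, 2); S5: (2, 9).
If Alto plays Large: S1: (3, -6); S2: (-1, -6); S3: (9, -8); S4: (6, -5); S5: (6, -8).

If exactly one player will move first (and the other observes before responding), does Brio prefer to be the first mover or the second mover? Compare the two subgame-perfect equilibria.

If Alto leads: Brio's best replies are Small→S3, Medium→S5, Large→S4; Alto's induced payoffs 8, 2, 6; outcome (Small, S3), payoffs (8, 8).
If Brio leads: Alto's best replies are S1→Large, S2→Medium, S3→Large, S4→Large, S5→Large; Brio's induced payoffs -6, -4, -8, -5, -8; outcome (Medium, S2), payoffs (9, -4).
Brio gets -4 moving first and 8 moving second, so Brio prefers to move second.

second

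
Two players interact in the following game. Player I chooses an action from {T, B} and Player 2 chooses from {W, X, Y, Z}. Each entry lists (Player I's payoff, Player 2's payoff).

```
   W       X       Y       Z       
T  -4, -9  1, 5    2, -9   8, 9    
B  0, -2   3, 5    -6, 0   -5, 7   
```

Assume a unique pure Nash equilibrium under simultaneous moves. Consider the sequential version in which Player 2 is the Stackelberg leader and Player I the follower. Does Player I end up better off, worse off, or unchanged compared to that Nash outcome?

unchanged

Work backward from Player I's decision.
- W: BR = B, leader payoff -2.
- X: BR = B, leader payoff 5.
- Y: BR = T, leader payoff -9.
- Z: BR = T, leader payoff 9.
Among -2, 5, -9, 9, the best is 9 at Z. Subgame-perfect outcome: (T, Z) with payoffs (8, 9).
Now find the simultaneous Nash equilibrium.
Player I's best replies: W→B; X→B; Y→T; Z→T.
Player 2's best replies: T→Z; B→Z.
The unique mutual best reply is (T, Z), giving (8, 9).
Player I earns 8 sequentially versus 8 at the Nash outcome: unchanged.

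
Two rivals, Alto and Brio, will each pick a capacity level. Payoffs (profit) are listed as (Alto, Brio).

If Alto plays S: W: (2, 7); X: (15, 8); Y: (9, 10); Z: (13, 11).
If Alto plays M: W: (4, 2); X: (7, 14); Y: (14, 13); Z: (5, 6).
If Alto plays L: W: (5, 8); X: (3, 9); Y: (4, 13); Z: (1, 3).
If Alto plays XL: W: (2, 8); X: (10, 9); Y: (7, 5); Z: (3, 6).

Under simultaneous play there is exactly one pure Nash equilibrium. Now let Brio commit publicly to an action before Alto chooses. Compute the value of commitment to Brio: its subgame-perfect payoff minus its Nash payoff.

2

Work backward from Alto's decision.
- W: BR = L, leader payoff 8.
- X: BR = S, leader payoff 8.
- Y: BR = M, leader payoff 13.
- Z: BR = S, leader payoff 11.
Maximizing over 8, 8, 13, 11, Brio chooses Y. Subgame-perfect outcome: (M, Y) with payoffs (14, 13).
Under simultaneous play:
Alto's best replies: W→L; X→S; Y→M; Z→S.
Brio's best replies: S→Z; M→X; L→Y; XL→X.
The unique mutual best reply is (S, Z), giving (13, 11).
Brio's commitment gain: 13 − 11 = 2.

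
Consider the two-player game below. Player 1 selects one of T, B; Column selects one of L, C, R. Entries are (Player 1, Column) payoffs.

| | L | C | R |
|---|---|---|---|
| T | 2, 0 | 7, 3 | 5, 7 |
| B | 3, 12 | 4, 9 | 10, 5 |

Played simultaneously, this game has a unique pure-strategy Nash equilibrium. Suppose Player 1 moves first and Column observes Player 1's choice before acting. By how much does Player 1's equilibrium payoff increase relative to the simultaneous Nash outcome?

Backward induction with Player 1 moving first.
- T → Column plays R (best of 0, 3, 7); Player 1 gets 5.
- B → Column plays L (best of 12, 9, 5); Player 1 gets 3.
Maximizing over 5, 3, Player 1 chooses T. Subgame-perfect outcome: (T, R) with payoffs (5, 7).
Now find the simultaneous Nash equilibrium.
Player 1's best replies: L→B; C→T; R→B.
Column's best replies: T→R; B→L.
Only (B, L) has each player best-responding; Nash payoffs (3, 12).
Player 1's commitment gain: 5 − 3 = 2.

2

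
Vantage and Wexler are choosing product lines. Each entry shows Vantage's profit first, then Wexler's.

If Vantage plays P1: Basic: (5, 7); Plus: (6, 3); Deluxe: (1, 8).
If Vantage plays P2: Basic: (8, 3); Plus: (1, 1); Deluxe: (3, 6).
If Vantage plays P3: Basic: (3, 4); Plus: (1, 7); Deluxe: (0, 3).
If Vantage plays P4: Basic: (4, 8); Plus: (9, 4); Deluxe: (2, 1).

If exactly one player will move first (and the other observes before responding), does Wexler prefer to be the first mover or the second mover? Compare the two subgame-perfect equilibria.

second

If Vantage leads: Wexler's best replies are P1→Deluxe, P2→Deluxe, P3→Plus, P4→Basic; Vantage's induced payoffs 1, 3, 1, 4; outcome (P4, Basic), payoffs (4, 8).
If Wexler leads: Vantage's best replies are Basic→P2, Plus→P4, Deluxe→P2; Wexler's induced payoffs 3, 4, 6; outcome (P2, Deluxe), payoffs (3, 6).
Wexler gets 6 moving first and 8 moving second, so Wexler prefers to move second.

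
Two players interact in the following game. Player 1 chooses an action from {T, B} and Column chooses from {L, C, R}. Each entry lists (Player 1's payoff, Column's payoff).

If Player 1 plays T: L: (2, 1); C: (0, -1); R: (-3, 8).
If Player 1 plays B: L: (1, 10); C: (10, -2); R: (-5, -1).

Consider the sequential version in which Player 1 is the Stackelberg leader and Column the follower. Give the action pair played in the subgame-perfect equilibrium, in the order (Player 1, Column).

Column best-responds to each possible Player 1 move:
- T: Column compares 1, -1, 8 and picks R; Player 1 would get -3.
- B: Column compares 10, -2, -1 and picks L; Player 1 would get 1.
Player 1's induced payoffs are -3, 1, so Player 1 commits to B. Subgame-perfect outcome: (B, L) with payoffs (1, 10).

(B, L)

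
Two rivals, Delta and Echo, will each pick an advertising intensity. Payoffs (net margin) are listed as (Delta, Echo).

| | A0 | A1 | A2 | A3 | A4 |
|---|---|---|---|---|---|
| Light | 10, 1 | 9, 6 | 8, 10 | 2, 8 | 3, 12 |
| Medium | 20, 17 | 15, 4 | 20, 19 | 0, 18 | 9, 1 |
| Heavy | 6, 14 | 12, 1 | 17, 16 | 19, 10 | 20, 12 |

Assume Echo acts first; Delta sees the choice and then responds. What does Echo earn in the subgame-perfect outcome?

19

Solve by backward induction (Echo leads).
- A0 → Delta plays Medium (best of 10, 20, 6); Echo gets 17.
- A1 → Delta plays Medium (best of 9, 15, 12); Echo gets 4.
- A2 → Delta plays Medium (best of 8, 20, 17); Echo gets 19.
- A3 → Delta plays Heavy (best of 2, 0, 19); Echo gets 10.
- A4 → Delta plays Heavy (best of 3, 9, 20); Echo gets 12.
Maximizing over 17, 4, 19, 10, 12, Echo chooses A2. Subgame-perfect outcome: (Medium, A2) with payoffs (20, 19).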